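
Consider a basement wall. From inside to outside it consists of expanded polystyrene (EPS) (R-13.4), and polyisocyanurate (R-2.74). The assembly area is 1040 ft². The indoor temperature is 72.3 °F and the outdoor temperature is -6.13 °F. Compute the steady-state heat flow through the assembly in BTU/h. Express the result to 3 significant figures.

5050 BTU/h

R_total = 13.4 + 2.74 = 16.14 ft²·°F·h/BTU
Q = A·ΔT/R = 1040 × (72.3 − (-6.13)) / 16.14 = 5054 BTU/h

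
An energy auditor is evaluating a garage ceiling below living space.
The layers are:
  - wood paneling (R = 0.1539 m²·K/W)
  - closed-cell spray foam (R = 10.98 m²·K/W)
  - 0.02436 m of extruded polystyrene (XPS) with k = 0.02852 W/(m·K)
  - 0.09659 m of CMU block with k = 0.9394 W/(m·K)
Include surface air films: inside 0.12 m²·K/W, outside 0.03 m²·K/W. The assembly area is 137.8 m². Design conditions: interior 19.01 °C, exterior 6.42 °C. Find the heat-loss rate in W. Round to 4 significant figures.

0.02436/0.02852 = 0.85414
0.09659/0.9394 = 0.10282
R_total = 0.12 + 0.1539 + 10.98 + 0.85414 + 0.10282 + 0.03 = 12.241 m²·K/W
Q = A·ΔT/R = 137.8 × (19.01 − 6.42) / 12.241 = 141.73 W

141.7 W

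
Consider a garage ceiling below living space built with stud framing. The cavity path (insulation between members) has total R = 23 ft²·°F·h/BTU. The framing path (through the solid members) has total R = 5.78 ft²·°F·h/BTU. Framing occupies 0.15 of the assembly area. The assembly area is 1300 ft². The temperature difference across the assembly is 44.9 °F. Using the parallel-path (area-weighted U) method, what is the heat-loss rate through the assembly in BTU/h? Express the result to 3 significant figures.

3670 BTU/h

U_eff = 0.85/23 + 0.15/5.78 = 0.03696 + 0.02595 = 0.06291
R_eff = 1/U_eff = 15.9 ft²·°F·h/BTU
Q = 1300 × 44.9 / 15.9 = 3672 BTU/h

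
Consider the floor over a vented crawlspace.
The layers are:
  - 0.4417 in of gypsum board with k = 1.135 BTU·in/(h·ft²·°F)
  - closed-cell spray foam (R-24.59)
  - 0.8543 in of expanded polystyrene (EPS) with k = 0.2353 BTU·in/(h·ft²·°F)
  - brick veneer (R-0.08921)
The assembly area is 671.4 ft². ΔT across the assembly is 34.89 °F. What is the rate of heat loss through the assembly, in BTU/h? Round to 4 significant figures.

816.2 BTU/h

0.4417/1.135 = 0.38916
0.8543/0.2353 = 3.6307
R_total = 0.38916 + 24.59 + 3.6307 + 0.08921 = 28.699 ft²·°F·h/BTU
Q = A·ΔT/R = 671.4 × 34.89 / 28.699 = 816.23 BTU/h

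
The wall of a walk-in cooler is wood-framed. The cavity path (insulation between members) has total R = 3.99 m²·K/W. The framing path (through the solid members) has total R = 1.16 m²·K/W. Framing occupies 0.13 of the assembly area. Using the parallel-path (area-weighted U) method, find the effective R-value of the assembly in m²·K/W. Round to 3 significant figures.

U_eff = 0.87/3.99 + 0.13/1.16 = 0.218 + 0.1121 = 0.3301
R_eff = 1/U_eff = 3.029 m²·K/W

3.03 m²·K/W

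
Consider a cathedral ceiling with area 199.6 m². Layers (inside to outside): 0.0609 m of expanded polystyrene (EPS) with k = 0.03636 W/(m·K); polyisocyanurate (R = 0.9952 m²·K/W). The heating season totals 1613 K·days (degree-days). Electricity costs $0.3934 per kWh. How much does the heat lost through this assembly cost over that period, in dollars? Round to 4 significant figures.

1138 dollars

0.0609/0.03636 = 1.6749
R_total = 1.6749 + 0.9952 = 2.6701 m²·K/W
E = A × HDD × 24 / R / 1000 = 199.6 × 1613 × 24 / 2.6701 / 1000 = 2893.8 kWh
Cost = 2893.8 × 0.3934 = $1138.4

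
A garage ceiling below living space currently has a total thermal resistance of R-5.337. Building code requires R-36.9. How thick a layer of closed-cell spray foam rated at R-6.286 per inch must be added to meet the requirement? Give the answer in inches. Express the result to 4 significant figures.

ΔR = 36.9 − 5.337 = 31.563 ft²·°F·h/BTU
L = ΔR / (R/in) = 31.563/6.286 = 5.0212 in

5.021 in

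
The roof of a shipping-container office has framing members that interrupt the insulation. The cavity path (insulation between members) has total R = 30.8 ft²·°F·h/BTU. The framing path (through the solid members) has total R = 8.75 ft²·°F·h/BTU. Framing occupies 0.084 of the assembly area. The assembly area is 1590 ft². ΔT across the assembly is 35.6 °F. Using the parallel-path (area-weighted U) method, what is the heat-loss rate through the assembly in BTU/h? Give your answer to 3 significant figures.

2230 BTU/h

U_eff = 0.916/30.8 + 0.084/8.75 = 0.02974 + 0.0096 = 0.03934
R_eff = 1/U_eff = 25.42 ft²·°F·h/BTU
Q = 1590 × 35.6 / 25.42 = 2227 BTU/h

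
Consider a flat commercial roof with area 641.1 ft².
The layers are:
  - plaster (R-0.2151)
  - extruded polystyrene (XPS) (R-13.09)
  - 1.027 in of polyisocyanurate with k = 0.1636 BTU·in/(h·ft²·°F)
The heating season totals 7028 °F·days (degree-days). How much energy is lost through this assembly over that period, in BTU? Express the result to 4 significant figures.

1.027/0.1636 = 6.2775
R_total = 0.2151 + 13.09 + 6.2775 = 19.583 ft²·°F·h/BTU
E = A × HDD × 24 / R = 641.1 × 7028 × 24 / 19.583 = 5522000 BTU

5522000 BTU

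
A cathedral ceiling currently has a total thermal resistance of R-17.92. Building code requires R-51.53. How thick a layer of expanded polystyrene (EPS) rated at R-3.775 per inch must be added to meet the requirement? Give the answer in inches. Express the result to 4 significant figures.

ΔR = 51.53 − 17.92 = 33.61 ft²·°F·h/BTU
L = ΔR / (R/in) = 33.61/3.775 = 8.9033 in

8.903 in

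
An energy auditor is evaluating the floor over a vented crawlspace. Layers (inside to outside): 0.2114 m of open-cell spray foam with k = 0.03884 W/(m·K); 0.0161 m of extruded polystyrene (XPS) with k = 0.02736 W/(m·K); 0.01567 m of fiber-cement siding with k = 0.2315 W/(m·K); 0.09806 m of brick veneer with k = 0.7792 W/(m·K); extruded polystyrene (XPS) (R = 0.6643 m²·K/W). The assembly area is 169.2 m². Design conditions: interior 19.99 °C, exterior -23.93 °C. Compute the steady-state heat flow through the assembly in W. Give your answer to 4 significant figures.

0.2114/0.03884 = 5.4428
0.0161/0.02736 = 0.58845
0.01567/0.2315 = 0.067689
0.09806/0.7792 = 0.12585
R_total = 5.4428 + 0.58845 + 0.067689 + 0.12585 + 0.6643 = 6.8891 m²·K/W
Q = A·ΔT/R = 169.2 × (19.99 − (-23.93)) / 6.8891 = 1078.7 W

1079 W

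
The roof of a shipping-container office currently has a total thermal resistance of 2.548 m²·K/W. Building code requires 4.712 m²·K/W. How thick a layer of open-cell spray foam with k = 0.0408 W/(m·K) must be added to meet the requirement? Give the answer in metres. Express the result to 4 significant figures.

0.08829 m

ΔR = 4.712 − 2.548 = 2.164 m²·K/W
L = ΔR × k = 2.164 × 0.0408 = 0.088291 m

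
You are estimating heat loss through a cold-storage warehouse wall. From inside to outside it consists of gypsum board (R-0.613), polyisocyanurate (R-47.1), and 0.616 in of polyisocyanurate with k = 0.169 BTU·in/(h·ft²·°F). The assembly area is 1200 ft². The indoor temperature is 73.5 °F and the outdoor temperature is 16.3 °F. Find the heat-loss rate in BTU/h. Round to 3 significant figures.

1340 BTU/h

0.616/0.169 = 3.645
R_total = 0.613 + 47.1 + 3.645 = 51.36 ft²·°F·h/BTU
Q = A·ΔT/R = 1200 × (73.5 − 16.3) / 51.36 = 1337 BTU/h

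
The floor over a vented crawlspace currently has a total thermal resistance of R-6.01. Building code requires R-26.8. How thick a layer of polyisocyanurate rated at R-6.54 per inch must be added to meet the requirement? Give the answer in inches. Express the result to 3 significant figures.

ΔR = 26.8 − 6.01 = 20.79 ft²·°F·h/BTU
L = ΔR / (R/in) = 20.79/6.54 = 3.179 in

3.18 in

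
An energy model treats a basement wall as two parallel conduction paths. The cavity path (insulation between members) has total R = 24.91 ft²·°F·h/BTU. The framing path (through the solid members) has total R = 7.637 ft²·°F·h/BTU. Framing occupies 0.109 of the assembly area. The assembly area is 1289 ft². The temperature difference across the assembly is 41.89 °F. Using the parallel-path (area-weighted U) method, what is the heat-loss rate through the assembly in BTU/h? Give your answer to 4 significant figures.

U_eff = 0.891/24.91 + 0.109/7.637 = 0.035769 + 0.014273 = 0.050041
R_eff = 1/U_eff = 19.983 ft²·°F·h/BTU
Q = 1289 × 41.89 / 19.983 = 2702 BTU/h

2702 BTU/h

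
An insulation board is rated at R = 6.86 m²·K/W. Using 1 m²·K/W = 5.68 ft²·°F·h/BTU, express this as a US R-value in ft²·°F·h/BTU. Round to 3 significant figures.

R_US = 6.86 × 5.68 = 38.96

39.0 ft²·°F·h/BTU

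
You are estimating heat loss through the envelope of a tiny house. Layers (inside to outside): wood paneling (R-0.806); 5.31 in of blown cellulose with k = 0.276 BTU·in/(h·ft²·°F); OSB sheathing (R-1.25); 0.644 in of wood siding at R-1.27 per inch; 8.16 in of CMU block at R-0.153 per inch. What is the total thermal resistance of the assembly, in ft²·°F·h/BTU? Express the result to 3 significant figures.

23.4 ft²·°F·h/BTU

5.31/0.276 = 19.24
0.644 × 1.27 = 0.8179
8.16 × 0.153 = 1.248
R_total = 0.806 + 19.24 + 1.25 + 0.8179 + 1.248 = 23.36 ft²·°F·h/BTU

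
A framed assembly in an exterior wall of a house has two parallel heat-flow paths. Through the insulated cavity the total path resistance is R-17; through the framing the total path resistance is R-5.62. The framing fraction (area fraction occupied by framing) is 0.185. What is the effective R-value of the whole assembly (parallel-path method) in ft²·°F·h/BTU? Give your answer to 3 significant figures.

12.4 ft²·°F·h/BTU

U_eff = 0.815/17 + 0.185/5.62 = 0.04794 + 0.03292 = 0.08086
R_eff = 1/U_eff = 12.37 ft²·°F·h/BTU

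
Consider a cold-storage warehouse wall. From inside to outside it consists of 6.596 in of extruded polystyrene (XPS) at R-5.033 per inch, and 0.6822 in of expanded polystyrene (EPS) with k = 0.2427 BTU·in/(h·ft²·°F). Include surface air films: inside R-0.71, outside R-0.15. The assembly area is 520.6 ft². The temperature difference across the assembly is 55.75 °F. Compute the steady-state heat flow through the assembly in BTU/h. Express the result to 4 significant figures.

6.596 × 5.033 = 33.198
0.6822/0.2427 = 2.8109
R_total = 0.71 + 33.198 + 2.8109 + 0.15 = 36.869 ft²·°F·h/BTU
Q = A·ΔT/R = 520.6 × 55.75 / 36.869 = 787.21 BTU/h

787.2 BTU/h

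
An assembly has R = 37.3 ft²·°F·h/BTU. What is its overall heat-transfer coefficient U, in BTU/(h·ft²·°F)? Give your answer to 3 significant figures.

U = 1/R = 1/37.3 = 0.02681

0.0268 BTU/(h·ft²·°F)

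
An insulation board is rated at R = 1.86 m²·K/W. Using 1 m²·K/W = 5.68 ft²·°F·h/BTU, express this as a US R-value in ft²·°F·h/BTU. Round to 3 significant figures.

10.6 ft²·°F·h/BTU

R_US = 1.86 × 5.68 = 10.56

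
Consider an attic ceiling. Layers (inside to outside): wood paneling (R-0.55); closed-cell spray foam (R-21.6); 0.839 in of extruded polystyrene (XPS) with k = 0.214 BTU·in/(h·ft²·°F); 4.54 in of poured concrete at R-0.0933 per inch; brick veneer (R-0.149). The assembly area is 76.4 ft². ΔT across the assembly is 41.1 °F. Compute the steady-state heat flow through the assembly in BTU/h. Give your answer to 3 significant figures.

0.839/0.214 = 3.921
4.54 × 0.0933 = 0.4236
R_total = 0.55 + 21.6 + 3.921 + 0.4236 + 0.149 = 26.64 ft²·°F·h/BTU
Q = A·ΔT/R = 76.4 × 41.1 / 26.64 = 117.9 BTU/h

118 BTU/h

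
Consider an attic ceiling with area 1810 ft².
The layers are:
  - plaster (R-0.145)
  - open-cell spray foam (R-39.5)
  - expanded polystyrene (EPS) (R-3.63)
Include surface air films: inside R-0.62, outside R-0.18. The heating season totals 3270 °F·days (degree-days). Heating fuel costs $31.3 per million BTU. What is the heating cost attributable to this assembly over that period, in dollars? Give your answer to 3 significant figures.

R_total = 0.62 + 0.145 + 39.5 + 3.63 + 0.18 = 44.08 ft²·°F·h/BTU
E = A × HDD × 24 / R = 1810 × 3270 × 24 / 44.08 = 3223000 BTU
Cost = 3223000/10⁶ × 31.3 = $100.9

101 dollars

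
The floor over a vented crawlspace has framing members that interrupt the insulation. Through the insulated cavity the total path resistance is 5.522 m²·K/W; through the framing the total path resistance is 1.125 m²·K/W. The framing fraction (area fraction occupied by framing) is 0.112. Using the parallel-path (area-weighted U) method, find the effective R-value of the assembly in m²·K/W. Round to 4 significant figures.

3.841 m²·K/W

U_eff = 0.888/5.522 + 0.112/1.125 = 0.16081 + 0.099556 = 0.26037
R_eff = 1/U_eff = 3.8407 m²·K/W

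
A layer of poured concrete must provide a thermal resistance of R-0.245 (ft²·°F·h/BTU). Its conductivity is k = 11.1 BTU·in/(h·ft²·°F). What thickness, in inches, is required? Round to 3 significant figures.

2.72 in

L = R × k = 0.245 × 11.1 = 2.72 in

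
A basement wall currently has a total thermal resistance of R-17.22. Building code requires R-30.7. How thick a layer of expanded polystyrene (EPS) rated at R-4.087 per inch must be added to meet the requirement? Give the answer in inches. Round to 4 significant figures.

ΔR = 30.7 − 17.22 = 13.48 ft²·°F·h/BTU
L = ΔR / (R/in) = 13.48/4.087 = 3.2983 in

3.298 in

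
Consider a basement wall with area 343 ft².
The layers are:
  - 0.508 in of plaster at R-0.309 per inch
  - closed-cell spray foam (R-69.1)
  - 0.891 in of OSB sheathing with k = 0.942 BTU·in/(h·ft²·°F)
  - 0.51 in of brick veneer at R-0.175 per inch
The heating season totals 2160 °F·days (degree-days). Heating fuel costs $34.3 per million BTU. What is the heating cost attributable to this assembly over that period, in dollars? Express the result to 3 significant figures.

0.508 × 0.309 = 0.157
0.891/0.942 = 0.9459
0.51 × 0.175 = 0.08925
R_total = 0.157 + 69.1 + 0.9459 + 0.08925 = 70.29 ft²·°F·h/BTU
E = A × HDD × 24 / R = 343 × 2160 × 24 / 70.29 = 253000 BTU
Cost = 253000/10⁶ × 34.3 = $8.677

8.68 dollars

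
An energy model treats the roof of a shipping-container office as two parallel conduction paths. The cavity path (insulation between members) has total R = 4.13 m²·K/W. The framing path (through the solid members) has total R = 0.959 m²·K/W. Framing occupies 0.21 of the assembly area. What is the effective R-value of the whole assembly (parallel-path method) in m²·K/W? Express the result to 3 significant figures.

2.44 m²·K/W

U_eff = 0.79/4.13 + 0.21/0.959 = 0.1913 + 0.219 = 0.4103
R_eff = 1/U_eff = 2.437 m²·K/W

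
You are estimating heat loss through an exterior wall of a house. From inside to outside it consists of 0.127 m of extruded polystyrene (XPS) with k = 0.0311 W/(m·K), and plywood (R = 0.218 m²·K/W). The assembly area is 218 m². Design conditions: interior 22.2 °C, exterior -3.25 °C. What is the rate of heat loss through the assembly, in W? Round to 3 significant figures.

0.127/0.0311 = 4.084
R_total = 4.084 + 0.218 = 4.302 m²·K/W
Q = A·ΔT/R = 218 × (22.2 − (-3.25)) / 4.302 = 1290 W

1290 W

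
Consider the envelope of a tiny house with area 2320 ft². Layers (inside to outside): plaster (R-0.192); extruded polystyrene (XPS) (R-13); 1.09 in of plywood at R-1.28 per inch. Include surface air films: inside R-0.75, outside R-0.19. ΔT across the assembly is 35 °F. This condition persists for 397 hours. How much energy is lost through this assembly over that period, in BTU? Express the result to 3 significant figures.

1.09 × 1.28 = 1.395
R_total = 0.75 + 0.192 + 13 + 1.395 + 0.19 = 15.53 ft²·°F·h/BTU
Q = 2320 × 35 / 15.53 = 5230 BTU/h
E = 5230 × 397 = 2076000 BTU

2080000 BTU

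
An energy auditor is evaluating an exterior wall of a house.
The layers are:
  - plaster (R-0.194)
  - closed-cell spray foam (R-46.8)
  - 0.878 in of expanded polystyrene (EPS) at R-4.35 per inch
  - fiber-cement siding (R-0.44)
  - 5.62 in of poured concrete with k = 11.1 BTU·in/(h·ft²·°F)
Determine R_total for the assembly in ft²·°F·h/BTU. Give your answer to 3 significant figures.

0.878 × 4.35 = 3.819
5.62/11.1 = 0.5063
R_total = 0.194 + 46.8 + 3.819 + 0.44 + 0.5063 = 51.76 ft²·°F·h/BTU

51.8 ft²·°F·h/BTU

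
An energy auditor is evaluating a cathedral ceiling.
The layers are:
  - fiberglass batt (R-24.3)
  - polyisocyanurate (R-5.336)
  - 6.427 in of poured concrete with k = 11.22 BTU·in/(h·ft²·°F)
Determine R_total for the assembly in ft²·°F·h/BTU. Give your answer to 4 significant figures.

30.21 ft²·°F·h/BTU

6.427/11.22 = 0.57282
R_total = 24.3 + 5.336 + 0.57282 = 30.209 ft²·°F·h/BTU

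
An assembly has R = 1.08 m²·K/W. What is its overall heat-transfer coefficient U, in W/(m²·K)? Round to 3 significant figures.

U = 1/R = 1/1.08 = 0.9259

0.926 W/(m²·K)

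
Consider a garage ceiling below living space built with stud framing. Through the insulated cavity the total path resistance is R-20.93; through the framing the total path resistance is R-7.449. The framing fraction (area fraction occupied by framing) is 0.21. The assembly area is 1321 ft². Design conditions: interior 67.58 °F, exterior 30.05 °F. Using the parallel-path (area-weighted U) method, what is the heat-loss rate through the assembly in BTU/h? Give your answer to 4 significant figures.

3269 BTU/h

U_eff = 0.79/20.93 + 0.21/7.449 = 0.037745 + 0.028192 = 0.065937
R_eff = 1/U_eff = 15.166 ft²·°F·h/BTU
Q = 1321 × (67.58 − 30.05) / 15.166 = 3268.9 BTU/h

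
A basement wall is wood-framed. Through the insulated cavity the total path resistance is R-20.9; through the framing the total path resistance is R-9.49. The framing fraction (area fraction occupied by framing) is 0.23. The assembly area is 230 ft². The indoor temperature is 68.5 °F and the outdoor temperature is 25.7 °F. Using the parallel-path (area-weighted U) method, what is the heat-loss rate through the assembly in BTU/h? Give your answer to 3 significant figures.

U_eff = 0.77/20.9 + 0.23/9.49 = 0.03684 + 0.02424 = 0.06108
R_eff = 1/U_eff = 16.37 ft²·°F·h/BTU
Q = 230 × (68.5 − 25.7) / 16.37 = 601.3 BTU/h

601 BTU/h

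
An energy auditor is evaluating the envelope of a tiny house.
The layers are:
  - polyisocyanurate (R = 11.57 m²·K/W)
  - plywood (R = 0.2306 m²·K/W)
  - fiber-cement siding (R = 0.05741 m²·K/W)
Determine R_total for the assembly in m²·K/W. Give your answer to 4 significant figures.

11.86 m²·K/W

R_total = 11.57 + 0.2306 + 0.05741 = 11.858 m²·K/W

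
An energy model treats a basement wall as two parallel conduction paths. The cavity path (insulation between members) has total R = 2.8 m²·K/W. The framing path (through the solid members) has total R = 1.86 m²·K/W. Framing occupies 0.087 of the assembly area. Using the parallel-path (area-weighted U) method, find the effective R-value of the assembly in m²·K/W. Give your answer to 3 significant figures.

U_eff = 0.913/2.8 + 0.087/1.86 = 0.3261 + 0.04677 = 0.3728
R_eff = 1/U_eff = 2.682 m²·K/W

2.68 m²·K/W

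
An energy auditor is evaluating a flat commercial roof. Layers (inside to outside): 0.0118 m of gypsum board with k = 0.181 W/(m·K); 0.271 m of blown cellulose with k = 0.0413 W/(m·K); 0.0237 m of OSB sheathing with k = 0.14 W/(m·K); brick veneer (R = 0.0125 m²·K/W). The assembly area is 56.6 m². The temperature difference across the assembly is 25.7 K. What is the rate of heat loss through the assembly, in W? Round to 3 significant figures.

214 W

0.0118/0.181 = 0.06519
0.271/0.0413 = 6.562
0.0237/0.14 = 0.1693
R_total = 0.06519 + 6.562 + 0.1693 + 0.0125 = 6.809 m²·K/W
Q = A·ΔT/R = 56.6 × 25.7 / 6.809 = 213.6 W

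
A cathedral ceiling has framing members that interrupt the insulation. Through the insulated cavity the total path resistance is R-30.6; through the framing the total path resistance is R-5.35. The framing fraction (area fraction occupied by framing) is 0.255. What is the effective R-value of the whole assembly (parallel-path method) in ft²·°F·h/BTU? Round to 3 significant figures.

U_eff = 0.745/30.6 + 0.255/5.35 = 0.02435 + 0.04766 = 0.07201
R_eff = 1/U_eff = 13.89 ft²·°F·h/BTU

13.9 ft²·°F·h/BTU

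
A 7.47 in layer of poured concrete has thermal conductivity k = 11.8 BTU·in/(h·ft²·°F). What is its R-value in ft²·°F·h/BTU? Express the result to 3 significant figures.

0.633 ft²·°F·h/BTU

R = L/k = 7.47/11.8 = 0.6331 ft²·°F·h/BTU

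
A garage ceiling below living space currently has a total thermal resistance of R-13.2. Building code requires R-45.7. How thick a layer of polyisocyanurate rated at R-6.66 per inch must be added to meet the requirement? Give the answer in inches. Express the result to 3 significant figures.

4.88 in

ΔR = 45.7 − 13.2 = 32.5 ft²·°F·h/BTU
L = ΔR / (R/in) = 32.5/6.66 = 4.88 in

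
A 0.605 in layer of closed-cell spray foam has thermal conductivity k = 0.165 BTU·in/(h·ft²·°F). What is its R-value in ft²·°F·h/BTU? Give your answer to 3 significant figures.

3.67 ft²·°F·h/BTU

R = L/k = 0.605/0.165 = 3.667 ft²·°F·h/BTU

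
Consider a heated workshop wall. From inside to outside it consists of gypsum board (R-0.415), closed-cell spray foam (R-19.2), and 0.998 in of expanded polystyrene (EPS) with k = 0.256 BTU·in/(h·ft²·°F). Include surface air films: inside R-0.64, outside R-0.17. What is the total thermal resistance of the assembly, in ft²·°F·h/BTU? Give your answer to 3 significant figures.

0.998/0.256 = 3.898
R_total = 0.64 + 0.415 + 19.2 + 3.898 + 0.17 = 24.32 ft²·°F·h/BTU

24.3 ft²·°F·h/BTU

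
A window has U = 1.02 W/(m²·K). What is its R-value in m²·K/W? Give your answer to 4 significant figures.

R = 1/U = 1/1.02 = 0.98039

0.9804 m²·K/W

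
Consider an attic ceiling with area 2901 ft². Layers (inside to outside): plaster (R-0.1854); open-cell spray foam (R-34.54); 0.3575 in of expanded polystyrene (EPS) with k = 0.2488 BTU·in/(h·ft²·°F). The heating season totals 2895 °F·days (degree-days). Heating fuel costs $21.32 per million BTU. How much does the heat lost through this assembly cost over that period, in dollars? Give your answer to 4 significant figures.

118.8 dollars

0.3575/0.2488 = 1.4369
R_total = 0.1854 + 34.54 + 1.4369 = 36.162 ft²·°F·h/BTU
E = A × HDD × 24 / R = 2901 × 2895 × 24 / 36.162 = 5573800 BTU
Cost = 5573800/10⁶ × 21.32 = $118.83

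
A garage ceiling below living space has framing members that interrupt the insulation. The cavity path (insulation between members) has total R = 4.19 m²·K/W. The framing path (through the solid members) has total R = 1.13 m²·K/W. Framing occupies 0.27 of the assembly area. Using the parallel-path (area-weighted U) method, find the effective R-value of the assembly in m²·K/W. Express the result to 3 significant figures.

2.42 m²·K/W

U_eff = 0.73/4.19 + 0.27/1.13 = 0.1742 + 0.2389 = 0.4132
R_eff = 1/U_eff = 2.42 m²·K/W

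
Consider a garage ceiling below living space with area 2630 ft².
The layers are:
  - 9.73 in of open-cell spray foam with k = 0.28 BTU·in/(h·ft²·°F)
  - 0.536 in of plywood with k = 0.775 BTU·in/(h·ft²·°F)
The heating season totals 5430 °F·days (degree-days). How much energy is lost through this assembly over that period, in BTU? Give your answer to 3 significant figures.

9.73/0.28 = 34.75
0.536/0.775 = 0.6916
R_total = 34.75 + 0.6916 = 35.44 ft²·°F·h/BTU
E = A × HDD × 24 / R = 2630 × 5430 × 24 / 35.44 = 9671000 BTU

9670000 BTU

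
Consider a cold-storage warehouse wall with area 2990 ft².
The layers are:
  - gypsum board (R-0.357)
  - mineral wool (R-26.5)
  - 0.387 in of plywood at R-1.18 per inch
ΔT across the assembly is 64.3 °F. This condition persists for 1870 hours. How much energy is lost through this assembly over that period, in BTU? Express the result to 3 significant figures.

0.387 × 1.18 = 0.4567
R_total = 0.357 + 26.5 + 0.4567 = 27.31 ft²·°F·h/BTU
Q = 2990 × 64.3 / 27.31 = 7039 BTU/h
E = 7039 × 1870 = 13160000 BTU

13200000 BTU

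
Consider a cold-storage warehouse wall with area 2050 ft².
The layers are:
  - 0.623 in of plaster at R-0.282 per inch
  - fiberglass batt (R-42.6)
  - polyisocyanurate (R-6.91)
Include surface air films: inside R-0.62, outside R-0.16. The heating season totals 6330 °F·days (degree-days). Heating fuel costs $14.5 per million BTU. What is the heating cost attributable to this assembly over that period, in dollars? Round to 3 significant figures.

0.623 × 0.282 = 0.1757
R_total = 0.62 + 0.1757 + 42.6 + 6.91 + 0.16 = 50.47 ft²·°F·h/BTU
E = A × HDD × 24 / R = 2050 × 6330 × 24 / 50.47 = 6171000 BTU
Cost = 6171000/10⁶ × 14.5 = $89.48

89.5 dollars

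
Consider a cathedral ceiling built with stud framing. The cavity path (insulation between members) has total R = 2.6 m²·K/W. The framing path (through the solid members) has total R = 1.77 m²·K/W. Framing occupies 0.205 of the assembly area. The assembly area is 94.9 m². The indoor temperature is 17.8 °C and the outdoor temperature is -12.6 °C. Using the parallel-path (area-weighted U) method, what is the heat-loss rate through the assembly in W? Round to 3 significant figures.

1220 W

U_eff = 0.795/2.6 + 0.205/1.77 = 0.3058 + 0.1158 = 0.4216
R_eff = 1/U_eff = 2.372 m²·K/W
Q = 94.9 × (17.8 − (-12.6)) / 2.372 = 1216 W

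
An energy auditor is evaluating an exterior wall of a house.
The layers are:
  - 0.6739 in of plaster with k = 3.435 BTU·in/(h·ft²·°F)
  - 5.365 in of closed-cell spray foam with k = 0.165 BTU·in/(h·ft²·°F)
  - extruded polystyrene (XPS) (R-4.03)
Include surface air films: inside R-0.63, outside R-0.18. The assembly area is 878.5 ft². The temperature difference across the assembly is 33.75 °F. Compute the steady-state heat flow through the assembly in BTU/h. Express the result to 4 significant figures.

0.6739/3.435 = 0.19619
5.365/0.165 = 32.515
R_total = 0.63 + 0.19619 + 32.515 + 4.03 + 0.18 = 37.551 ft²·°F·h/BTU
Q = A·ΔT/R = 878.5 × 33.75 / 37.551 = 789.57 BTU/h

789.6 BTU/h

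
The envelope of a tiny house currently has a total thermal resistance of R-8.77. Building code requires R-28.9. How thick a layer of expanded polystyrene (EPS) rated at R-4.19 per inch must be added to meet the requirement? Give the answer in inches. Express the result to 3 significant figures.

ΔR = 28.9 − 8.77 = 20.13 ft²·°F·h/BTU
L = ΔR / (R/in) = 20.13/4.19 = 4.804 in

4.80 in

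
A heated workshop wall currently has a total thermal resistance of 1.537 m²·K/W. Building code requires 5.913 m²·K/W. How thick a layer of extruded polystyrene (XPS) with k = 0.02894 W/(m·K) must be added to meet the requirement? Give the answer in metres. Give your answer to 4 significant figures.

0.1266 m

ΔR = 5.913 − 1.537 = 4.376 m²·K/W
L = ΔR × k = 4.376 × 0.02894 = 0.12664 m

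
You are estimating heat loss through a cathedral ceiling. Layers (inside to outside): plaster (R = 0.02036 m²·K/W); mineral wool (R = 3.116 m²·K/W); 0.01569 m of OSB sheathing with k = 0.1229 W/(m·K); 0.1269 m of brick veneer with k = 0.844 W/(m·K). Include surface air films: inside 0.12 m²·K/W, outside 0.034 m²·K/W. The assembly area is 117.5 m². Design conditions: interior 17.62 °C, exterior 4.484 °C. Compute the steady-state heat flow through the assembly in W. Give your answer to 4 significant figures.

0.01569/0.1229 = 0.12766
0.1269/0.844 = 0.15036
R_total = 0.12 + 0.02036 + 3.116 + 0.12766 + 0.15036 + 0.034 = 3.5684 m²·K/W
Q = A·ΔT/R = 117.5 × (17.62 − 4.484) / 3.5684 = 432.54 W

432.5 W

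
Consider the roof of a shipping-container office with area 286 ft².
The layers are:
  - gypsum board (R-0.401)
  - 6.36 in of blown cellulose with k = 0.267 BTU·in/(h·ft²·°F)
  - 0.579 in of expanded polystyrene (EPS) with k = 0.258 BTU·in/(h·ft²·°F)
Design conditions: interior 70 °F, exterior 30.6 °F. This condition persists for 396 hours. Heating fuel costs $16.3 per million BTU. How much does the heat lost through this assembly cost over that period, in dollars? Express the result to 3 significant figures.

6.36/0.267 = 23.82
0.579/0.258 = 2.244
R_total = 0.401 + 23.82 + 2.244 = 26.47 ft²·°F·h/BTU
Q = 286 × (70 − 30.6) / 26.47 = 425.8 BTU/h
E = 425.8 × 396 = 168600 BTU
Cost = 168600/10⁶ × 16.3 = $2.748

2.75 dollars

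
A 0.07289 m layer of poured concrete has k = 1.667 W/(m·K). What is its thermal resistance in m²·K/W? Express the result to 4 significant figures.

0.04373 m²·K/W

R = L/k = 0.07289/1.667 = 0.043725 m²·K/W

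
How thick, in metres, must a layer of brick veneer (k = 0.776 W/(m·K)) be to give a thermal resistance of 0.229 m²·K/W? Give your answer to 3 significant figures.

0.178 m

L = R·k = 0.229 × 0.776 = 0.1777 m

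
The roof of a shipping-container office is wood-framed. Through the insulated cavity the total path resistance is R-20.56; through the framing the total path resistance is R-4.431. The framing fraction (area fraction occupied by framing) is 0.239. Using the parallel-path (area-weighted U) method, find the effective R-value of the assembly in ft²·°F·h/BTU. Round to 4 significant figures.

U_eff = 0.761/20.56 + 0.239/4.431 = 0.037014 + 0.053938 = 0.090952
R_eff = 1/U_eff = 10.995 ft²·°F·h/BTU

10.99 ft²·°F·h/BTU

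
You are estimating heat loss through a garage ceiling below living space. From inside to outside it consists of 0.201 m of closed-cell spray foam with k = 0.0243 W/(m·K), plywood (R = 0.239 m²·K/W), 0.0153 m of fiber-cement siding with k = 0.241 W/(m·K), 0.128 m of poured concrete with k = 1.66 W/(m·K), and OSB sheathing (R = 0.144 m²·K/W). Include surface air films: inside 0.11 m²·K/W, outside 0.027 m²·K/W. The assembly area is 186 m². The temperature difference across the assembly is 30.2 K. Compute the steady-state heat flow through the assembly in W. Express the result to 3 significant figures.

0.201/0.0243 = 8.272
0.0153/0.241 = 0.06349
0.128/1.66 = 0.07711
R_total = 0.11 + 8.272 + 0.239 + 0.06349 + 0.07711 + 0.144 + 0.027 = 8.932 m²·K/W
Q = A·ΔT/R = 186 × 30.2 / 8.932 = 628.9 W

629 W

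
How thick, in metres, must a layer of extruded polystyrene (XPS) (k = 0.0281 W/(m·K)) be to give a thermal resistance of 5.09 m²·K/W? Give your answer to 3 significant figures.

L = R·k = 5.09 × 0.0281 = 0.143 m

0.143 m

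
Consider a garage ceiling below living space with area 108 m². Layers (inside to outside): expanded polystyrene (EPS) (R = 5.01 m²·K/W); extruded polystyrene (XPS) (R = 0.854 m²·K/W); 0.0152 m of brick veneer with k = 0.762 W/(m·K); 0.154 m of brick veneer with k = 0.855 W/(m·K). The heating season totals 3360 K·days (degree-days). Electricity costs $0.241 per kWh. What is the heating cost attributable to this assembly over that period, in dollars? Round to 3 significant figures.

346 dollars

0.0152/0.762 = 0.01995
0.154/0.855 = 0.1801
R_total = 5.01 + 0.854 + 0.01995 + 0.1801 = 6.064 m²·K/W
E = A × HDD × 24 / R / 1000 = 108 × 3360 × 24 / 6.064 / 1000 = 1436 kWh
Cost = 1436 × 0.241 = $346.1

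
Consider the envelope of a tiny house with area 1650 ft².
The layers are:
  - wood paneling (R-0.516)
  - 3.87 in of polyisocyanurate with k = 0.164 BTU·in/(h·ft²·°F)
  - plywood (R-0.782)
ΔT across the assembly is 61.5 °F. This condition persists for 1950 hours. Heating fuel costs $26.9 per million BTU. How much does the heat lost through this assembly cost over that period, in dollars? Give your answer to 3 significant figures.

214 dollars

3.87/0.164 = 23.6
R_total = 0.516 + 23.6 + 0.782 = 24.9 ft²·°F·h/BTU
Q = 1650 × 61.5 / 24.9 = 4076 BTU/h
E = 4076 × 1950 = 7948000 BTU
Cost = 7948000/10⁶ × 26.9 = $213.8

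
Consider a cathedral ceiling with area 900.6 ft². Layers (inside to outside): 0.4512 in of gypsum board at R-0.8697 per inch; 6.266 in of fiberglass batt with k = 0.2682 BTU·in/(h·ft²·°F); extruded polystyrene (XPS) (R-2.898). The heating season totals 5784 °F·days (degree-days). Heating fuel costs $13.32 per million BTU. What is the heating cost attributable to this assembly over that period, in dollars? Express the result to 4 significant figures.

0.4512 × 0.8697 = 0.39241
6.266/0.2682 = 23.363
R_total = 0.39241 + 23.363 + 2.898 = 26.654 ft²·°F·h/BTU
E = A × HDD × 24 / R = 900.6 × 5784 × 24 / 26.654 = 4690500 BTU
Cost = 4690500/10⁶ × 13.32 = $62.477

62.48 dollars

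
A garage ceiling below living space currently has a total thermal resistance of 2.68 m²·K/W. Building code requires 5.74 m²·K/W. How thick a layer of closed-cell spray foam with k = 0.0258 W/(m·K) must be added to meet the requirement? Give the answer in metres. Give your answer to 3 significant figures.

ΔR = 5.74 − 2.68 = 3.06 m²·K/W
L = ΔR × k = 3.06 × 0.0258 = 0.07895 m

0.0789 m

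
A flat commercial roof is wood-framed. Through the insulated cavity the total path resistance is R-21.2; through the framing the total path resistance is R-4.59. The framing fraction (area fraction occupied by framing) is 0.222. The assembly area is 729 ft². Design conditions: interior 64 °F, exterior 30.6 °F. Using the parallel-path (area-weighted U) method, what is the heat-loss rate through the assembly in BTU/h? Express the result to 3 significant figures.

U_eff = 0.778/21.2 + 0.222/4.59 = 0.0367 + 0.04837 = 0.08506
R_eff = 1/U_eff = 11.76 ft²·°F·h/BTU
Q = 729 × (64 − 30.6) / 11.76 = 2071 BTU/h

2070 BTU/h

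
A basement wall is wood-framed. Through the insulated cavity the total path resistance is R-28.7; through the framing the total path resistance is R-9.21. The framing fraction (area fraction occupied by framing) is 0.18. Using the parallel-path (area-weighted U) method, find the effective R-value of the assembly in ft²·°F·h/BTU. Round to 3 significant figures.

U_eff = 0.82/28.7 + 0.18/9.21 = 0.02857 + 0.01954 = 0.04812
R_eff = 1/U_eff = 20.78 ft²·°F·h/BTU

20.8 ft²·°F·h/BTU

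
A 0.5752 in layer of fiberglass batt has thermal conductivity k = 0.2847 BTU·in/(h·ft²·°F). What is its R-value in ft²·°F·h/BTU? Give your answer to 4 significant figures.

R = L/k = 0.5752/0.2847 = 2.0204 ft²·°F·h/BTU

2.020 ft²·°F·h/BTU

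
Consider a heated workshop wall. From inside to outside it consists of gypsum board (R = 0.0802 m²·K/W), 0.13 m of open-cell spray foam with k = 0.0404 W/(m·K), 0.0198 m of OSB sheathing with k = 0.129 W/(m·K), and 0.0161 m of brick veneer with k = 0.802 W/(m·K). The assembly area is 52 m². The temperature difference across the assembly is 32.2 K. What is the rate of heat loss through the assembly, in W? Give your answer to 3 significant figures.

0.13/0.0404 = 3.218
0.0198/0.129 = 0.1535
0.0161/0.802 = 0.02007
R_total = 0.0802 + 3.218 + 0.1535 + 0.02007 = 3.472 m²·K/W
Q = A·ΔT/R = 52 × 32.2 / 3.472 = 482.3 W

482 W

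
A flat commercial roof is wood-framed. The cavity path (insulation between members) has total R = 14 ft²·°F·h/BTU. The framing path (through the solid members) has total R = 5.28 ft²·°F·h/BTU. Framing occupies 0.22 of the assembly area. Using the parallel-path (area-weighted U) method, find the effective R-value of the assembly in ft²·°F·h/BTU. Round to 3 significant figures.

U_eff = 0.78/14 + 0.22/5.28 = 0.05571 + 0.04167 = 0.09738
R_eff = 1/U_eff = 10.27 ft²·°F·h/BTU

10.3 ft²·°F·h/BTU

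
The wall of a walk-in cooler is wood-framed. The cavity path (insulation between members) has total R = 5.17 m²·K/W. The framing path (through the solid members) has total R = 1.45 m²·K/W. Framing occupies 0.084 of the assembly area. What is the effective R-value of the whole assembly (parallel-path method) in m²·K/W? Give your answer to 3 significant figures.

U_eff = 0.916/5.17 + 0.084/1.45 = 0.1772 + 0.05793 = 0.2351
R_eff = 1/U_eff = 4.253 m²·K/W

4.25 m²·K/W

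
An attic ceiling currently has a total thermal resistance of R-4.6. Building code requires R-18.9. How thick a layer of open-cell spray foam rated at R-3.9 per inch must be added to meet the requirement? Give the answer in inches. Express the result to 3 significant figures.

ΔR = 18.9 − 4.6 = 14.3 ft²·°F·h/BTU
L = ΔR / (R/in) = 14.3/3.9 = 3.667 in

3.67 in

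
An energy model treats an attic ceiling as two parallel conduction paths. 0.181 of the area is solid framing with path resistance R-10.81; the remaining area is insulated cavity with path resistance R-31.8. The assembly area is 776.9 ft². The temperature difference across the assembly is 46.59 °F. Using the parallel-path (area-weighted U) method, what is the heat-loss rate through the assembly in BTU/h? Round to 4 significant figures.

1538 BTU/h

U_eff = 0.819/31.8 + 0.181/10.81 = 0.025755 + 0.016744 = 0.042498
R_eff = 1/U_eff = 23.53 ft²·°F·h/BTU
Q = 776.9 × 46.59 / 23.53 = 1538.3 BTU/h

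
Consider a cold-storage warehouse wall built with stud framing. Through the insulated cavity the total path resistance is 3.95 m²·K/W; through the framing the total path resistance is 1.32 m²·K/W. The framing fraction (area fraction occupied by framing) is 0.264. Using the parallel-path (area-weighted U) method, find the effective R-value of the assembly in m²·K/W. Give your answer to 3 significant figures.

2.59 m²·K/W

U_eff = 0.736/3.95 + 0.264/1.32 = 0.1863 + 0.2 = 0.3863
R_eff = 1/U_eff = 2.588 m²·K/W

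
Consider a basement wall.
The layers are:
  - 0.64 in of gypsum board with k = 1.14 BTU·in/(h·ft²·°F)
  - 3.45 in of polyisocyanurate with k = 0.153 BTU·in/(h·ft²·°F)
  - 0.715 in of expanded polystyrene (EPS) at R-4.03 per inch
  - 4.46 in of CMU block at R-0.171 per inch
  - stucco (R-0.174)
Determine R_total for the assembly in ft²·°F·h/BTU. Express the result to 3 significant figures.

0.64/1.14 = 0.5614
3.45/0.153 = 22.55
0.715 × 4.03 = 2.881
4.46 × 0.171 = 0.7627
R_total = 0.5614 + 22.55 + 2.881 + 0.7627 + 0.174 = 26.93 ft²·°F·h/BTU

26.9 ft²·°F·h/BTU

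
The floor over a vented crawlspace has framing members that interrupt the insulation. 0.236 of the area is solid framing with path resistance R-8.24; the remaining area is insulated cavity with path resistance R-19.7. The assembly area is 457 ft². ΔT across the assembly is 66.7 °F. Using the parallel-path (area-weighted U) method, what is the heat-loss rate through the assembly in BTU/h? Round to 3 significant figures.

U_eff = 0.764/19.7 + 0.236/8.24 = 0.03878 + 0.02864 = 0.06742
R_eff = 1/U_eff = 14.83 ft²·°F·h/BTU
Q = 457 × 66.7 / 14.83 = 2055 BTU/h

2060 BTU/h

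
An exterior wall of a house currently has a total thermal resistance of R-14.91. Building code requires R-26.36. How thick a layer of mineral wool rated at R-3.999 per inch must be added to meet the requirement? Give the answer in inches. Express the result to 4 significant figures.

ΔR = 26.36 − 14.91 = 11.45 ft²·°F·h/BTU
L = ΔR / (R/in) = 11.45/3.999 = 2.8632 in

2.863 in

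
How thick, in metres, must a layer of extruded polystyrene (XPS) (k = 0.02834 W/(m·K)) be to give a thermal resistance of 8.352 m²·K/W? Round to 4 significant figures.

0.2367 m

L = R·k = 8.352 × 0.02834 = 0.2367 m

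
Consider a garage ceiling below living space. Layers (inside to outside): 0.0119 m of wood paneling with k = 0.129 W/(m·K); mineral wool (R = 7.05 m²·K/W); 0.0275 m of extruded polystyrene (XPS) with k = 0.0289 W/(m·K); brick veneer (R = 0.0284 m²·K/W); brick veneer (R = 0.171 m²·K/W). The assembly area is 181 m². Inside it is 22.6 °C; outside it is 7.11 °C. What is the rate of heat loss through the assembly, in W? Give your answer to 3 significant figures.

0.0119/0.129 = 0.09225
0.0275/0.0289 = 0.9516
R_total = 0.09225 + 7.05 + 0.9516 + 0.0284 + 0.171 = 8.293 m²·K/W
Q = A·ΔT/R = 181 × (22.6 − 7.11) / 8.293 = 338.1 W

338 W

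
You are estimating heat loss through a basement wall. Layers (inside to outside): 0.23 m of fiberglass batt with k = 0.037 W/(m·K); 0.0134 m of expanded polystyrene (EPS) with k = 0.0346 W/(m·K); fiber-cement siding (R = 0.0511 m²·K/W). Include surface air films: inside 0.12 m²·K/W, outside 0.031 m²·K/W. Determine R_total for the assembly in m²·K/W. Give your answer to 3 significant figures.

0.23/0.037 = 6.216
0.0134/0.0346 = 0.3873
R_total = 0.12 + 6.216 + 0.3873 + 0.0511 + 0.031 = 6.806 m²·K/W

6.81 m²·K/W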